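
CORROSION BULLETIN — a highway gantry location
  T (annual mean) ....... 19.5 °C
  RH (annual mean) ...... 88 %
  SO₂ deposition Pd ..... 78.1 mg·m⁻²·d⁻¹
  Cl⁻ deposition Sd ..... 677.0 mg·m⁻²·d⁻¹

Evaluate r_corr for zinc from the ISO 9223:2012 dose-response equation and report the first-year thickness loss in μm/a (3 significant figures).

r_corr = 10.2 μm/a

zinc: f(T) = -0.071·(T−10) [T>10 °C] = -0.6745
  Pd branch = 0.0129·Pd^0.44·e^(0.046·RH+f) = 2.561 μm/a
  Cl⁻ term: 0.0175·677.0^0.57·exp(0.008·88+0.085·19.5) = 7.622
  r_corr = 2.561 + 7.622 = 10.18 μm/a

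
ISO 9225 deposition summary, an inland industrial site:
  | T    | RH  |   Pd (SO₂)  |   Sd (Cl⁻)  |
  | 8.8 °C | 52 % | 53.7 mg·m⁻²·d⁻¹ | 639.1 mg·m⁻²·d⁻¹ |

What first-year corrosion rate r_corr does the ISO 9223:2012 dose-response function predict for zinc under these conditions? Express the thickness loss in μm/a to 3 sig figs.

zinc: f(T) = +0.038·(T−10) [T≤10 °C] = -0.0456
  SO₂ term: 0.0129·53.7^0.44·exp(0.046·52-0.0456) = 0.7777
  Sd branch = 0.0175·Sd^0.57·e^(0.008·RH+0.085·T) = 2.227 μm/a
  r_corr = 0.7777 + 2.227 = 3.005 μm/a

r_corr = 3.00 μm/a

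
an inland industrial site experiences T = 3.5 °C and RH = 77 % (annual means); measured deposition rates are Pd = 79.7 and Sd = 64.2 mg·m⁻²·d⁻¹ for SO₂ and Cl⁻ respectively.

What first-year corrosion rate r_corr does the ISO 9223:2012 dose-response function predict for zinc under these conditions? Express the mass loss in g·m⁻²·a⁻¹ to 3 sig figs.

r_corr = 20.4 g·m⁻²·a⁻¹

zinc: f(T) = +0.038·(T−10) [T≤10 °C] = -0.2470
  SO₂ term: 0.0129·79.7^0.44·exp(0.046·77-0.2470) = 2.389
  Cl⁻ term: 0.0175·64.2^0.57·exp(0.008·77+0.085·3.5) = 0.4678
  r_corr = 2.389 + 0.4678 = 2.857 μm/a
Convert to mass loss: 2.857 μm/a × 7.14 g/cm³ = 20.4 g·m⁻²·a⁻¹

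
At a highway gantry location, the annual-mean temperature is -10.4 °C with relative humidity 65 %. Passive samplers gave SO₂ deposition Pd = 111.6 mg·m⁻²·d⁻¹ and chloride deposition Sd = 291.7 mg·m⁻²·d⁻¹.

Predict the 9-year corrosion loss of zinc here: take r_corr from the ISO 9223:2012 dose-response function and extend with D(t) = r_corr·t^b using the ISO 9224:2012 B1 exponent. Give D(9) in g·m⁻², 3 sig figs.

zinc: T≤10 °C ⇒ hinge +0.038·(-10.4−10) = -0.7752
  Pd branch = 0.0129·Pd^0.44·e^(0.046·RH+f) = 0.9407 μm/a
  Cl⁻ term: 0.0175·291.7^0.57·exp(0.008·65+0.085·-10.4) = 0.309
  sum: 0.9407 + 0.309 → r_corr = 1.25 μm/a
Power-law: D(9) = r_corr · 9^0.813
  D(9) = 1.25 × 9^0.813 = 1.25 × 5.968 = 7.458 μm
  Mass loss = 7.458 μm × 7.14 g/cm³ = 53.25 g·m⁻²

D(9) = 53.2 g·m⁻²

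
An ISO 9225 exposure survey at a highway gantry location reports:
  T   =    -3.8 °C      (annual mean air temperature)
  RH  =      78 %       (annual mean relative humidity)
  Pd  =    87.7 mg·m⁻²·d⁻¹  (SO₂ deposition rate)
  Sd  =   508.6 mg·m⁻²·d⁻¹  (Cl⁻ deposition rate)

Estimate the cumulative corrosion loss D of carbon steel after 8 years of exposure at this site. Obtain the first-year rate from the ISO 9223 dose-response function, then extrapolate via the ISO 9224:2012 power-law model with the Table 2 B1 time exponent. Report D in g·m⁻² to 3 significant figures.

D(8) = 1.53e+03 g·m⁻²

carbon steel: temperature factor f = +0.150·(-13.8) = -2.0700
  Pd branch = 1.77·Pd^0.52·e^(0.02·RH+f) = 10.89 μm/a
  Sd branch = 0.102·Sd^0.62·e^(0.033·RH+0.04·T) = 54.75 μm/a
  sum: 10.89 + 54.75 → r_corr = 65.64 μm/a
Power-law: D(8) = r_corr · 8^0.523
  D(8) = 65.64 × 8^0.523 = 65.64 × 2.967 = 194.8 μm
  Mass loss = 194.8 μm × 7.85 g/cm³ = 1529 g·m⁻²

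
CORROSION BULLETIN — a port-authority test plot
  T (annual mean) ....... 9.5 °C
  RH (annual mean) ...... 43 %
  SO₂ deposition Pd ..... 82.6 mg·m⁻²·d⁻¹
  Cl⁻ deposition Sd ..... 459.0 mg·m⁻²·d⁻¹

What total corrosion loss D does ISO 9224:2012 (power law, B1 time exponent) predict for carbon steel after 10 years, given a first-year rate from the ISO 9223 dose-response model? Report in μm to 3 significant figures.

carbon steel: T≤10 °C ⇒ hinge +0.150·(9.5−10) = -0.0750
  SO₂ term: 1.77·82.6^0.52·exp(0.02·43-0.0750) = 38.52
  Cl⁻ term: 0.102·459.0^0.62·exp(0.033·43+0.04·9.5) = 27.56
  sum: 38.52 + 27.56 → r_corr = 66.08 μm/a
Long-term exponent b (ISO 9224 Table 2, B1) = 0.523
  D(10) = 66.08 × 10^0.523 = 66.08 × 3.334 = 220.3 μm

D(10) = 220 μm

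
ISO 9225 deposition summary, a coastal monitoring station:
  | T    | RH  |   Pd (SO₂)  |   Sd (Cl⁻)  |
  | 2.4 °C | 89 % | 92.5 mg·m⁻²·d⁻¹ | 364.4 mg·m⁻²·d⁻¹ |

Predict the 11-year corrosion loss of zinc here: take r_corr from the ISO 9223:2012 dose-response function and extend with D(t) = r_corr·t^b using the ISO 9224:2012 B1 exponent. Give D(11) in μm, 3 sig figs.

zinc: T≤10 °C ⇒ hinge +0.038·(2.4−10) = -0.2888
  SO₂ term: 0.0129·92.5^0.44·exp(0.046·89-0.2888) = 4.249
  Sd branch = 0.0175·Sd^0.57·e^(0.008·RH+0.085·T) = 1.262 μm/a
  sum: 4.249 + 1.262 → r_corr = 5.511 μm/a
ISO 9224: D(t) = r_corr · t^b with b = 0.813 (zinc, B1)
  D(11) = 5.511 × 11^0.813 = 5.511 × 7.025 = 38.71 μm

D(11) = 38.7 μm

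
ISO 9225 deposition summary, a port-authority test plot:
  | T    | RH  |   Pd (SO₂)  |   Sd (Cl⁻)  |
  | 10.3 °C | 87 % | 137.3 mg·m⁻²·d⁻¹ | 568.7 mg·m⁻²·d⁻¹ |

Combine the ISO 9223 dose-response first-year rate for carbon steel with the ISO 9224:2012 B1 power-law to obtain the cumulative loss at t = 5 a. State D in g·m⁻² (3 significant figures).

carbon steel: f(T) = -0.054·(T−10) [T>10 °C] = -0.0162
  Pd branch = 1.77·Pd^0.52·e^(0.02·RH+f) = 128.3 μm/a
  Cl⁻ term: 0.102·568.7^0.62·exp(0.033·87+0.04·10.3) = 138.8
  sum: 128.3 + 138.8 → r_corr = 267.1 μm/a
Long-term exponent b (ISO 9224 Table 2, B1) = 0.523
  D(5) = 267.1 × 5^0.523 = 267.1 × 2.32 = 619.8 μm
  Mass loss = 619.8 μm × 7.85 g/cm³ = 4865 g·m⁻²

D(5) = 4.87e+03 g·m⁻²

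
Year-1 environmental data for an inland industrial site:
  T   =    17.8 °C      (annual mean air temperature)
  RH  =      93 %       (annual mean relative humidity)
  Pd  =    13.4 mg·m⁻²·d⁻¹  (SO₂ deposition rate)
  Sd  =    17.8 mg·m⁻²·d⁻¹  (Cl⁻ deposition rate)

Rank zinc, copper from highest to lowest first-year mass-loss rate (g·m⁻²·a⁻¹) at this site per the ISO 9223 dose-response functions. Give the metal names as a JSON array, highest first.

["copper", "zinc"]

zinc: temperature factor f = -0.071·(7.8) = -0.5538
  sulphur-dioxide contribution → 1.675 μm/a
  chloride contribution → 0.8629 μm/a
  total first-year rate 2.538 μm/a
  mass loss = 2.538 μm/a × 7.14 g/cm³ = 18.12 g·m⁻²·a⁻¹
copper: temperature factor f = -0.080·(7.8) = -0.6240
  sulphur-dioxide contribution → 1.347 μm/a
  chloride contribution → 1.518 μm/a
  total first-year rate 2.864 μm/a
  mass loss = 2.864 μm/a × 8.96 g/cm³ = 25.66 g·m⁻²·a⁻¹
Ordering by g·m⁻²·a⁻¹: copper (25.7) > zinc (18.1)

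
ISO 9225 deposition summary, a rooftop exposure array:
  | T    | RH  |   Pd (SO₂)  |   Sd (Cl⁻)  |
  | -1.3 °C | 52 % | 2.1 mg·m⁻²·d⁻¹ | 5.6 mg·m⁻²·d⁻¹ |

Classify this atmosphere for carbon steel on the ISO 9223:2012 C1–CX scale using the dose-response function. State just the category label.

C2

carbon steel: f(T) = +0.150·(T−10) [T≤10 °C] = -1.6950
  Pd branch = 1.77·Pd^0.52·e^(0.02·RH+f) = 1.352 μm/a
  Cl⁻ term: 0.102·5.6^0.62·exp(0.033·52+0.04·-1.3) = 1.567
  r_corr = 1.352 + 1.567 = 2.92 μm/a
Category bounds: 1.3…25 μm/a bracket r_corr ⇒ C2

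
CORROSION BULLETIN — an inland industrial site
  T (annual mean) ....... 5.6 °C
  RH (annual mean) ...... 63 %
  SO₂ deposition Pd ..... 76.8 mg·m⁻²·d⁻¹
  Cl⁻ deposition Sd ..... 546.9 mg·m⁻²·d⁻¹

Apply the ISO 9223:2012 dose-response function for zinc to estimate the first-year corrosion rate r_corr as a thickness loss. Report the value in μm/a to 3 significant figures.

r_corr = 3.03 μm/a

zinc: temperature factor f = +0.038·(-4.4) = -0.1672
  sulphur-dioxide contribution → 1.337 μm/a
  chloride contribution → 1.695 μm/a
  ⇒ r_corr(zinc) = 3.032 μm/a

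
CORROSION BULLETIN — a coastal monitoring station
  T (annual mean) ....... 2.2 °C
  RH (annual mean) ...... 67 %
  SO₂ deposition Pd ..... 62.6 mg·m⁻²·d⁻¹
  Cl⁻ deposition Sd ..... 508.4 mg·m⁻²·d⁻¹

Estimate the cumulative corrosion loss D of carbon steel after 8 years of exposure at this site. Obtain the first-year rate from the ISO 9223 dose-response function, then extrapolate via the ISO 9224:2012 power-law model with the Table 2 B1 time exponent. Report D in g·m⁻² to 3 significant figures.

D(8) = 1.55e+03 g·m⁻²

carbon steel: temperature factor f = +0.150·(-7.8) = -1.1700
  sulphur-dioxide contribution → 18.03 μm/a
  chloride contribution → 48.41 μm/a
  total first-year rate 66.44 μm/a
Power-law: D(8) = r_corr · 8^0.523
  D(8) = 66.44 × 8^0.523 = 66.44 × 2.967 = 197.1 μm
  Mass loss = 197.1 μm × 7.85 g/cm³ = 1547 g·m⁻²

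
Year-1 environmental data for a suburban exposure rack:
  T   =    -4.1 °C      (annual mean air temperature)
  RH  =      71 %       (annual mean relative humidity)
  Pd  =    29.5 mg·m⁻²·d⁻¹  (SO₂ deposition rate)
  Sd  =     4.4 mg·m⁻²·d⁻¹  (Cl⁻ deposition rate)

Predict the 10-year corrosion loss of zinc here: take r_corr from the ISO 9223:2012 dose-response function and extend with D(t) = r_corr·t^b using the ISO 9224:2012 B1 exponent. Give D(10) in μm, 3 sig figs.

zinc: T≤10 °C ⇒ hinge +0.038·(-4.1−10) = -0.5358
  sulphur-dioxide contribution → 0.877 μm/a
  chloride contribution → 0.05071 μm/a
  total first-year rate 0.9278 μm/a
Long-term exponent b (ISO 9224 Table 2, B1) = 0.813
  D(10) = 0.9278 × 10^0.813 = 0.9278 × 6.501 = 6.032 μm

D(10) = 6.03 μm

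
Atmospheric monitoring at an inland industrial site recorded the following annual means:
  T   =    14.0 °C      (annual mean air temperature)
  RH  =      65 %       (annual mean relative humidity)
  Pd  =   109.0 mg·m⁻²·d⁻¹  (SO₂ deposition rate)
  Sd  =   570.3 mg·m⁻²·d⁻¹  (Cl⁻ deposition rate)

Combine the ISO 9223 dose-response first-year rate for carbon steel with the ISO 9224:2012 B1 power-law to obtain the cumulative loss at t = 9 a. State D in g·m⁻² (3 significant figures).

D(9) = 3.42e+03 g·m⁻²

carbon steel: temperature factor f = -0.054·(4.0) = -0.2160
  Pd branch = 1.77·Pd^0.52·e^(0.02·RH+f) = 60.01 μm/a
  Cl⁻ term: 0.102·570.3^0.62·exp(0.033·65+0.04·14.0) = 78.01
  r_corr = 60.01 + 78.01 = 138 μm/a
Power-law: D(9) = r_corr · 9^0.523
  D(9) = 138 × 9^0.523 = 138 × 3.156 = 435.5 μm
  Mass loss = 435.5 μm × 7.85 g/cm³ = 3419 g·m⁻²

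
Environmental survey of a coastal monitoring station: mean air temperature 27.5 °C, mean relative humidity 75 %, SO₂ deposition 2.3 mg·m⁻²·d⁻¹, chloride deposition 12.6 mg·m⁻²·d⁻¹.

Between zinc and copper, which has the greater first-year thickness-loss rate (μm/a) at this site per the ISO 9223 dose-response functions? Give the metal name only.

zinc: temperature factor f = -0.071·(17.5) = -1.2425
  Pd branch = 0.0129·Pd^0.44·e^(0.046·RH+f) = 0.1692 μm/a
  Cl⁻ term: 0.0175·12.6^0.57·exp(0.008·75+0.085·27.5) = 1.4
  sum: 0.1692 + 1.4 → r_corr = 1.569 μm/a
copper: temperature factor f = -0.080·(17.5) = -1.4000
  SO₂ term: 0.0053·2.3^0.26·exp(0.059·75-1.4000) = 0.1355
  Cl⁻ term: 0.01025·12.6^0.27·exp(0.036·75+0.049·27.5) = 1.163
  sum: 0.1355 + 1.163 → r_corr = 1.299 μm/a
Ordering by μm/a: zinc (1.57) > copper (1.3)

zinc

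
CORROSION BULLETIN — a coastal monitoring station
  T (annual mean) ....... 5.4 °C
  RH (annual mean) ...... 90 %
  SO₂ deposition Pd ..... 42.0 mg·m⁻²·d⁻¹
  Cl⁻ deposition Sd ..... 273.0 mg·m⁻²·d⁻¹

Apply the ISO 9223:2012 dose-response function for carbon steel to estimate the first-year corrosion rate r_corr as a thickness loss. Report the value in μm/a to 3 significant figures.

r_corr = 117 μm/a

carbon steel: f(T) = +0.150·(T−10) [T≤10 °C] = -0.6900
  Pd branch = 1.77·Pd^0.52·e^(0.02·RH+f) = 37.51 μm/a
  Cl⁻ term: 0.102·273.0^0.62·exp(0.033·90+0.04·5.4) = 79.93
  sum: 37.51 + 79.93 → r_corr = 117.4 μm/a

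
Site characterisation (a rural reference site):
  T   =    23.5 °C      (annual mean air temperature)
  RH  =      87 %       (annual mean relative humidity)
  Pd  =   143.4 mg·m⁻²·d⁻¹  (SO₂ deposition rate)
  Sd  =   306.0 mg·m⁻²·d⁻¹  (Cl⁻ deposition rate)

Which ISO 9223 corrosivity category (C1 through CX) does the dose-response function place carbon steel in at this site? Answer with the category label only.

CX

carbon steel: temperature factor f = -0.054·(13.5) = -0.7290
  SO₂ term: 1.77·143.4^0.52·exp(0.02·87-0.7290) = 64.34
  Sd branch = 0.102·Sd^0.62·e^(0.033·RH+0.04·T) = 160.3 μm/a
  r_corr = 64.34 + 160.3 = 224.6 μm/a
Category bounds: 200…700 μm/a bracket r_corr ⇒ CX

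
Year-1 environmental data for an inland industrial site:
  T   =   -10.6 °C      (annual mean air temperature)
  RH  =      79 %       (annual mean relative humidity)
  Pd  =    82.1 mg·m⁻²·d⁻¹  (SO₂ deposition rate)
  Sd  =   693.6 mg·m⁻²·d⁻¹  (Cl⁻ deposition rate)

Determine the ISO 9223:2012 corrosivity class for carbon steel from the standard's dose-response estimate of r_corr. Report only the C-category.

C4

carbon steel: f(T) = +0.150·(T−10) [T≤10 °C] = -3.0900
  SO₂ term: 1.77·82.1^0.52·exp(0.02·79-3.0900) = 3.869
  Cl⁻ term: 0.102·693.6^0.62·exp(0.033·79+0.04·-10.6) = 52.26
  sum: 3.869 + 52.26 → r_corr = 56.13 μm/a
Category bounds: 50…80 μm/a bracket r_corr ⇒ C4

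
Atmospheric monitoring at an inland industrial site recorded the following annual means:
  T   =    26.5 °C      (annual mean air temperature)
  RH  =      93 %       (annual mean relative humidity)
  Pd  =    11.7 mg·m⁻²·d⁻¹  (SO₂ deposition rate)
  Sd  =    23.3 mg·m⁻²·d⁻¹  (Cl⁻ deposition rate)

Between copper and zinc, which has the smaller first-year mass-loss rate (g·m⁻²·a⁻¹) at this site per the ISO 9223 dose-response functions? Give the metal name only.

copper: temperature factor f = -0.080·(16.5) = -1.3200
  Pd branch = 0.0053·Pd^0.26·e^(0.059·RH+f) = 0.6482 μm/a
  Cl⁻ term: 0.01025·23.3^0.27·exp(0.036·93+0.049·26.5) = 2.5
  sum: 0.6482 + 2.5 → r_corr = 3.148 μm/a
  mass loss = 3.148 μm/a × 8.96 g/cm³ = 28.2 g·m⁻²·a⁻¹
zinc: temperature factor f = -0.071·(16.5) = -1.1715
  SO₂ term: 0.0129·11.7^0.44·exp(0.046·93-1.1715) = 0.8506
  Cl⁻ term: 0.0175·23.3^0.57·exp(0.008·93+0.085·26.5) = 2.108
  r_corr = 0.8506 + 2.108 = 2.958 μm/a
  mass loss = 2.958 μm/a × 7.14 g/cm³ = 21.12 g·m⁻²·a⁻¹
Ordering by g·m⁻²·a⁻¹: copper (28.2) > zinc (21.1)

zinc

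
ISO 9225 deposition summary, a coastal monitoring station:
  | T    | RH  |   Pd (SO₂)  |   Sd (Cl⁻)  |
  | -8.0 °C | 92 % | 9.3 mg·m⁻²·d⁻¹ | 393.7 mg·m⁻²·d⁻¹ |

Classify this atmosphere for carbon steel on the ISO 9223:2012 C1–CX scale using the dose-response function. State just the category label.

C4

carbon steel: f(T) = +0.150·(T−10) [T≤10 °C] = -2.7000
  Pd branch = 1.77·Pd^0.52·e^(0.02·RH+f) = 2.388 μm/a
  Sd branch = 0.102·Sd^0.62·e^(0.033·RH+0.04·T) = 62.68 μm/a
  sum: 2.388 + 62.68 → r_corr = 65.07 μm/a
ISO 9223 Table 2 (carbon steel): 50 < 65.1 ≤ 80 μm/a ⇒ C4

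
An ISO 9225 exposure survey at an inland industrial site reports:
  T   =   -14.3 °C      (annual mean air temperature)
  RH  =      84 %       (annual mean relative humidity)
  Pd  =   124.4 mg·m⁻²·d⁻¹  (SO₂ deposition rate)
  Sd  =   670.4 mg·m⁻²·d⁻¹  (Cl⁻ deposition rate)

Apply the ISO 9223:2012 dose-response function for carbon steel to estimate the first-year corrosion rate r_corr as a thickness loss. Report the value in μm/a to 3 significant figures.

carbon steel: f(T) = +0.150·(T−10) [T≤10 °C] = -3.6450
  sulphur-dioxide contribution → 3.047 μm/a
  chloride contribution → 52.04 μm/a
  total first-year rate 55.09 μm/a

r_corr = 55.1 μm/a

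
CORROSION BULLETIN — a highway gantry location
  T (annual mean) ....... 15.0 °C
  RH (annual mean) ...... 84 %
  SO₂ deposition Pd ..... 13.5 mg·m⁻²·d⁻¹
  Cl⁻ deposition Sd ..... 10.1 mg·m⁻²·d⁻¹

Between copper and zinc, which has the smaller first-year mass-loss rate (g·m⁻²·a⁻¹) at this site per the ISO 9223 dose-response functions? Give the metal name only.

copper: f(T) = -0.080·(T−10) [T>10 °C] = -0.4000
  sulphur-dioxide contribution → 0.9927 μm/a
  chloride contribution → 0.8211 μm/a
  total first-year rate 1.814 μm/a
  mass loss = 1.814 μm/a × 8.96 g/cm³ = 16.25 g·m⁻²·a⁻¹
zinc: temperature factor f = -0.071·(5.0) = -0.3550
  sulphur-dioxide contribution → 1.355 μm/a
  chloride contribution → 0.4582 μm/a
  total first-year rate 1.813 μm/a
  mass loss = 1.813 μm/a × 7.14 g/cm³ = 12.94 g·m⁻²·a⁻¹
Ordering by g·m⁻²·a⁻¹: copper (16.3) > zinc (12.9)

zinc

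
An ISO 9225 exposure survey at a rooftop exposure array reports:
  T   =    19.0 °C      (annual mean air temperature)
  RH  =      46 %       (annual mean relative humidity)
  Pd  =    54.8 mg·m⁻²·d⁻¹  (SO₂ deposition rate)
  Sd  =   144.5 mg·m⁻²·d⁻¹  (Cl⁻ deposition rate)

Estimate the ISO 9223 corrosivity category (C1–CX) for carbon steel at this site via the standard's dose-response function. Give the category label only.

carbon steel: temperature factor f = -0.054·(9.0) = -0.4860
  sulphur-dioxide contribution → 21.91 μm/a
  chloride contribution → 21.73 μm/a
  total first-year rate 43.64 μm/a
Category bounds: 25…50 μm/a bracket r_corr ⇒ C3

C3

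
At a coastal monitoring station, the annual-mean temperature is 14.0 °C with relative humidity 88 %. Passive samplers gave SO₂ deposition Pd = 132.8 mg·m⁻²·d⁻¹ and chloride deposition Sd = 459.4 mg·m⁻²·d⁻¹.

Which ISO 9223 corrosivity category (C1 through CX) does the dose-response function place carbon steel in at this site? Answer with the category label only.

carbon steel: T>10 °C ⇒ hinge -0.054·(14.0−10) = -0.2160
  Pd branch = 1.77·Pd^0.52·e^(0.02·RH+f) = 105.3 μm/a
  Sd branch = 0.102·Sd^0.62·e^(0.033·RH+0.04·T) = 145.7 μm/a
  sum: 105.3 + 145.7 → r_corr = 251.1 μm/a
251 μm/a falls in (200, 700] for carbon steel → category CX

CX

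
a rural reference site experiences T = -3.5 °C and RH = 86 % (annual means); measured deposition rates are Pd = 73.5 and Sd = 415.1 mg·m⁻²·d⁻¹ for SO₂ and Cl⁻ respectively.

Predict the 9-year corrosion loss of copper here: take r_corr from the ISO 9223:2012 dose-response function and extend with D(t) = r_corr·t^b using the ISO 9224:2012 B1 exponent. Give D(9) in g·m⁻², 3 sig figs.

D(9) = 56.0 g·m⁻²

copper: temperature factor f = +0.126·(-13.5) = -1.7010
  sulphur-dioxide contribution → 0.4725 μm/a
  chloride contribution → 0.9721 μm/a
  ⇒ r_corr(copper) = 1.445 μm/a
Power-law: D(9) = r_corr · 9^0.667
  D(9) = 1.445 × 9^0.667 = 1.445 × 4.33 = 6.255 μm
  Mass loss = 6.255 μm × 8.96 g/cm³ = 56.04 g·m⁻²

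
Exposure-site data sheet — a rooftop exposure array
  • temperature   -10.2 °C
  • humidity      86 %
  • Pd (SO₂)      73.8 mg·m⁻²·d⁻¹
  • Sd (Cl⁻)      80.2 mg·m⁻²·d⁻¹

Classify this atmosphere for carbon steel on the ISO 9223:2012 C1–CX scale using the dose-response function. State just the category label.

carbon steel: T≤10 °C ⇒ hinge +0.150·(-10.2−10) = -3.0300
  SO₂ term: 1.77·73.8^0.52·exp(0.02·86-3.0300) = 4.471
  Cl⁻ term: 0.102·80.2^0.62·exp(0.033·86+0.04·-10.2) = 17.56
  r_corr = 4.471 + 17.56 = 22.03 μm/a
ISO 9223 Table 2 (carbon steel): 1.3 < 22 ≤ 25 μm/a ⇒ C2

C2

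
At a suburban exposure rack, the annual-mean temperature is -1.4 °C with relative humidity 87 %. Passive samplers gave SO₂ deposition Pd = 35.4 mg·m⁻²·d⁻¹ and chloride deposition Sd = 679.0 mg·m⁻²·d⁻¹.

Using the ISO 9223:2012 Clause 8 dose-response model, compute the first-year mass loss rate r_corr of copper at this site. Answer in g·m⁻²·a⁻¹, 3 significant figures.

r_corr = 16.3 g·m⁻²·a⁻¹

copper: temperature factor f = +0.126·(-11.4) = -1.4364
  Pd branch = 0.0053·Pd^0.26·e^(0.059·RH+f) = 0.54 μm/a
  Cl⁻ term: 0.01025·679.0^0.27·exp(0.036·87+0.049·-1.4) = 1.276
  sum: 0.54 + 1.276 → r_corr = 1.816 μm/a
Convert to mass loss: 1.816 μm/a × 8.96 g/cm³ = 16.27 g·m⁻²·a⁻¹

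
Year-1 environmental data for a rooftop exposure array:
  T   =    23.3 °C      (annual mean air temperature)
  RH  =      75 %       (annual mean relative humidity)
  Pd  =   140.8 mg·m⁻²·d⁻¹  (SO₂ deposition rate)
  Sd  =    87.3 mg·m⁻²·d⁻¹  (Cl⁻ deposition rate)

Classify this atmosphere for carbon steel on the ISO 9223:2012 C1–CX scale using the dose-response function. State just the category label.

C5

carbon steel: temperature factor f = -0.054·(13.3) = -0.7182
  sulphur-dioxide contribution → 50.67 μm/a
  chloride contribution → 49.17 μm/a
  total first-year rate 99.84 μm/a
Category bounds: 80…200 μm/a bracket r_corr ⇒ C5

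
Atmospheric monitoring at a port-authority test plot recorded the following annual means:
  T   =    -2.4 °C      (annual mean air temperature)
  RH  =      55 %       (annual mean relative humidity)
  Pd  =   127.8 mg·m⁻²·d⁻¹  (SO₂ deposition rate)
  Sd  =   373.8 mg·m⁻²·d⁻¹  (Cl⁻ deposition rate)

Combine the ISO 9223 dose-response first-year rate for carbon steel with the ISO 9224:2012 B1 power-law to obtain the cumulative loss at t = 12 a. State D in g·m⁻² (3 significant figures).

carbon steel: T≤10 °C ⇒ hinge +0.150·(-2.4−10) = -1.8600
  SO₂ term: 1.77·127.8^0.52·exp(0.02·55-1.8600) = 10.31
  Sd branch = 0.102·Sd^0.62·e^(0.033·RH+0.04·T) = 22.4 μm/a
  r_corr = 10.31 + 22.4 = 32.71 μm/a
Power-law: D(12) = r_corr · 12^0.523
  D(12) = 32.71 × 12^0.523 = 32.71 × 3.668 = 120 μm
  Mass loss = 120 μm × 7.85 g/cm³ = 941.8 g·m⁻²

D(12) = 942 g·m⁻²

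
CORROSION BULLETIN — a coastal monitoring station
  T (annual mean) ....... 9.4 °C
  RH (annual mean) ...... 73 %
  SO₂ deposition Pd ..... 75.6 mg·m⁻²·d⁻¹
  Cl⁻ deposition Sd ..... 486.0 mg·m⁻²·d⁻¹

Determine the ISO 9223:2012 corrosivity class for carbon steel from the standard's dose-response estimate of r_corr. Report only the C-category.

carbon steel: temperature factor f = +0.150·(-0.6) = -0.0900
  sulphur-dioxide contribution → 66.04 μm/a
  chloride contribution → 76.53 μm/a
  total first-year rate 142.6 μm/a
Category bounds: 80…200 μm/a bracket r_corr ⇒ C5

C5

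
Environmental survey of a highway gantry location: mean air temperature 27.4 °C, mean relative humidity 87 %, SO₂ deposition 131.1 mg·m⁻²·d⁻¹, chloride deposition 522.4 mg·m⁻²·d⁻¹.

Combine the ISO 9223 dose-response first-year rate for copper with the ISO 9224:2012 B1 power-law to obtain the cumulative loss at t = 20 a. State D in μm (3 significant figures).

copper: f(T) = -0.080·(T−10) [T>10 °C] = -1.3920
  Pd branch = 0.0053·Pd^0.26·e^(0.059·RH+f) = 0.7935 μm/a
  Cl⁻ term: 0.01025·522.4^0.27·exp(0.036·87+0.049·27.4) = 4.874
  sum: 0.7935 + 4.874 → r_corr = 5.667 μm/a
Power-law: D(20) = r_corr · 20^0.667
  D(20) = 5.667 × 20^0.667 = 5.667 × 7.375 = 41.8 μm

D(20) = 41.8 μm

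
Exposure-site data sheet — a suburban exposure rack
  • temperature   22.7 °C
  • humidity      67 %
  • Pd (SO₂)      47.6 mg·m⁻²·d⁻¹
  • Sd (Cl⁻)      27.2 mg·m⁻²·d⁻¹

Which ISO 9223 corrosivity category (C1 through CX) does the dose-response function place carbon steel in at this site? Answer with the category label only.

carbon steel: T>10 °C ⇒ hinge -0.054·(22.7−10) = -0.6858
  SO₂ term: 1.77·47.6^0.52·exp(0.02·67-0.6858) = 25.38
  Cl⁻ term: 0.102·27.2^0.62·exp(0.033·67+0.04·22.7) = 17.89
  r_corr = 25.38 + 17.89 = 43.27 μm/a
ISO 9223 Table 2 (carbon steel): 25 < 43.3 ≤ 50 μm/a ⇒ C3

C3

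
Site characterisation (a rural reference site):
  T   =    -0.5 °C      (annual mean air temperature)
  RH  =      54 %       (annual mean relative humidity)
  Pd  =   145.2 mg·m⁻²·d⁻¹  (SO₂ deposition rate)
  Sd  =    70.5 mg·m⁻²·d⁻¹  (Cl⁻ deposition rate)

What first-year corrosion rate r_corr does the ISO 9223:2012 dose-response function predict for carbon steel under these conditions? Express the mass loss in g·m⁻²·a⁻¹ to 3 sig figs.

r_corr = 178 g·m⁻²·a⁻¹

carbon steel: T≤10 °C ⇒ hinge +0.150·(-0.5−10) = -1.5750
  sulphur-dioxide contribution → 14.36 μm/a
  chloride contribution → 8.312 μm/a
  ⇒ r_corr(carbon steel) = 22.67 μm/a
Convert to mass loss: 22.67 μm/a × 7.85 g/cm³ = 178 g·m⁻²·a⁻¹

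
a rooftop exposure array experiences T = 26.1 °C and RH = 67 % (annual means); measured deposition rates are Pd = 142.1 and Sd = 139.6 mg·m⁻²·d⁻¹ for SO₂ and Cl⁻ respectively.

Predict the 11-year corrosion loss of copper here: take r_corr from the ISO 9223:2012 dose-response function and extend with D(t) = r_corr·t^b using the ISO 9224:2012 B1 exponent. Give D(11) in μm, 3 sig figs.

D(11) = 9.08 μm

copper: f(T) = -0.080·(T−10) [T>10 °C] = -1.2880
  Pd branch = 0.0053·Pd^0.26·e^(0.059·RH+f) = 0.2763 μm/a
  Cl⁻ term: 0.01025·139.6^0.27·exp(0.036·67+0.049·26.1) = 1.559
  r_corr = 0.2763 + 1.559 = 1.835 μm/a
Long-term exponent b (ISO 9224 Table 2, B1) = 0.667
  D(11) = 1.835 × 11^0.667 = 1.835 × 4.95 = 9.084 μm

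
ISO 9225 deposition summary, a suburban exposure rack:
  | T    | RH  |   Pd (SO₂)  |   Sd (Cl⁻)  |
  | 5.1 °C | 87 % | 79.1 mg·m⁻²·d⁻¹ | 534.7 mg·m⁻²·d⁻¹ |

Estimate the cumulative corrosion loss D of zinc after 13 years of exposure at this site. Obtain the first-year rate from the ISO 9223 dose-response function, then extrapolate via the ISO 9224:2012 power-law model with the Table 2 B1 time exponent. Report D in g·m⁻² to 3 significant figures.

D(13) = 342 g·m⁻²

zinc: T≤10 °C ⇒ hinge +0.038·(5.1−10) = -0.1862
  SO₂ term: 0.0129·79.1^0.44·exp(0.046·87-0.1862) = 4.008
  Cl⁻ term: 0.0175·534.7^0.57·exp(0.008·87+0.085·5.1) = 1.944
  sum: 4.008 + 1.944 → r_corr = 5.952 μm/a
Long-term exponent b (ISO 9224 Table 2, B1) = 0.813
  D(13) = 5.952 × 13^0.813 = 5.952 × 8.047 = 47.9 μm
  Mass loss = 47.9 μm × 7.14 g/cm³ = 342 g·m⁻²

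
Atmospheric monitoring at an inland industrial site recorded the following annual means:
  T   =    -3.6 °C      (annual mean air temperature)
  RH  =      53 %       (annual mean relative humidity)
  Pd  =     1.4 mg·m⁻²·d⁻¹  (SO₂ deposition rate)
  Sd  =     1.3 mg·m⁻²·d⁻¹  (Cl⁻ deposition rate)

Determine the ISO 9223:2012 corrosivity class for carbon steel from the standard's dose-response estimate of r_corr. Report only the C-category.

C2

carbon steel: temperature factor f = +0.150·(-13.6) = -2.0400
  sulphur-dioxide contribution → 0.7913 μm/a
  chloride contribution → 0.5974 μm/a
  total first-year rate 1.389 μm/a
ISO 9223 Table 2 (carbon steel): 1.3 < 1.39 ≤ 25 μm/a ⇒ C2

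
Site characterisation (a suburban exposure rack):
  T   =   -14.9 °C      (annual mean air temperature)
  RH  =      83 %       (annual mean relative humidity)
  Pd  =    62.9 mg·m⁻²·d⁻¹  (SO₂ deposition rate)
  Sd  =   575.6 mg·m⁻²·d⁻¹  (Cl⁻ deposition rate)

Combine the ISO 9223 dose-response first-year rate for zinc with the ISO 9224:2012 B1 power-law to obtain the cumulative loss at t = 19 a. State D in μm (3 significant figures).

D(19) = 19.4 μm

zinc: temperature factor f = +0.038·(-24.9) = -0.9462
  SO₂ term: 0.0129·62.9^0.44·exp(0.046·83-0.9462) = 1.41
  Cl⁻ term: 0.0175·575.6^0.57·exp(0.008·83+0.085·-14.9) = 0.3586
  sum: 1.41 + 0.3586 → r_corr = 1.769 μm/a
ISO 9224: D(t) = r_corr · t^b with b = 0.813 (zinc, B1)
  D(19) = 1.769 × 19^0.813 = 1.769 × 10.96 = 19.38 μm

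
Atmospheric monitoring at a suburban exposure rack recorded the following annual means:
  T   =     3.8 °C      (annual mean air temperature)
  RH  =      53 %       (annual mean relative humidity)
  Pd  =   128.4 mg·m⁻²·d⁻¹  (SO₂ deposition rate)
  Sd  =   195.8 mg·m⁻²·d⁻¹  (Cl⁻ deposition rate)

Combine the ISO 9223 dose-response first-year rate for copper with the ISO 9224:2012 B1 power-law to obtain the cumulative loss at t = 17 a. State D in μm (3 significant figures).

D(17) = 3.58 μm

copper: f(T) = +0.126·(T−10) [T≤10 °C] = -0.7812
  Pd branch = 0.0053·Pd^0.26·e^(0.059·RH+f) = 0.1956 μm/a
  Cl⁻ term: 0.01025·195.8^0.27·exp(0.036·53+0.049·3.8) = 0.3459
  sum: 0.1956 + 0.3459 → r_corr = 0.5415 μm/a
Power-law: D(17) = r_corr · 17^0.667
  D(17) = 0.5415 × 17^0.667 = 0.5415 × 6.618 = 3.584 μm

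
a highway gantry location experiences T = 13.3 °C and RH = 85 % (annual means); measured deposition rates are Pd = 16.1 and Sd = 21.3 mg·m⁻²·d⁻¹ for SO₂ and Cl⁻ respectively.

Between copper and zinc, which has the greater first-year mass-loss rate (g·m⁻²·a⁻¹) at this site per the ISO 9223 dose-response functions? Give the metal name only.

copper: f(T) = -0.080·(T−10) [T>10 °C] = -0.2640
  sulphur-dioxide contribution → 1.263 μm/a
  chloride contribution → 0.958 μm/a
  total first-year rate 2.221 μm/a
  mass loss = 2.221 μm/a × 8.96 g/cm³ = 19.9 g·m⁻²·a⁻¹
zinc: temperature factor f = -0.071·(3.3) = -0.2343
  sulphur-dioxide contribution → 1.73 μm/a
  chloride contribution → 0.6117 μm/a
  ⇒ r_corr(zinc) = 2.341 μm/a
  mass loss = 2.341 μm/a × 7.14 g/cm³ = 16.72 g·m⁻²·a⁻¹
Ordering by g·m⁻²·a⁻¹: copper (19.9) > zinc (16.7)

copper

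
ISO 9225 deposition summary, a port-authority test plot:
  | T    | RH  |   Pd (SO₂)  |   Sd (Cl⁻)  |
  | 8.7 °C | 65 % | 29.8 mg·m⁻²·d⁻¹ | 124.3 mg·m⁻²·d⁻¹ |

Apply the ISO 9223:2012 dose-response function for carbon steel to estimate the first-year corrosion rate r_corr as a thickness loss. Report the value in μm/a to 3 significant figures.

r_corr = 55.8 μm/a

carbon steel: temperature factor f = +0.150·(-1.3) = -0.1950
  Pd branch = 1.77·Pd^0.52·e^(0.02·RH+f) = 31.22 μm/a
  Sd branch = 0.102·Sd^0.62·e^(0.033·RH+0.04·T) = 24.54 μm/a
  r_corr = 31.22 + 24.54 = 55.76 μm/a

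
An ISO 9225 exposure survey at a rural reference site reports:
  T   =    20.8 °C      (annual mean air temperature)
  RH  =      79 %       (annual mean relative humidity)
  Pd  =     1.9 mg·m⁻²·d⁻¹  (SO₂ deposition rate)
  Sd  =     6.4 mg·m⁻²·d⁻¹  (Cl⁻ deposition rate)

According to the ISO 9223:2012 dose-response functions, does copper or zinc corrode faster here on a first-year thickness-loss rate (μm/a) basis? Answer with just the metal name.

copper

copper: temperature factor f = -0.080·(10.8) = -0.8640
  SO₂ term: 0.0053·1.9^0.26·exp(0.059·79-0.8640) = 0.2791
  Cl⁻ term: 0.01025·6.4^0.27·exp(0.036·79+0.049·20.8) = 0.8057
  r_corr = 0.2791 + 0.8057 = 1.085 μm/a
zinc: f(T) = -0.071·(T−10) [T>10 °C] = -0.7668
  SO₂ term: 0.0129·1.9^0.44·exp(0.046·79-0.7668) = 0.3009
  Cl⁻ term: 0.0175·6.4^0.57·exp(0.008·79+0.085·20.8) = 0.5557
  r_corr = 0.3009 + 0.5557 = 0.8567 μm/a
Ordering by μm/a: copper (1.08) > zinc (0.857)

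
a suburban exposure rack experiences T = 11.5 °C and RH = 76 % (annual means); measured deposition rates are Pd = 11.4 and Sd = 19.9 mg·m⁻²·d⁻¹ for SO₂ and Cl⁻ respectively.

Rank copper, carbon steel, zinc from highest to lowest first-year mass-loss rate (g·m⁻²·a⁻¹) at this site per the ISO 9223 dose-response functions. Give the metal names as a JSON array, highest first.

["carbon steel", "copper", "zinc"]

copper: temperature factor f = -0.080·(1.5) = -0.1200
  sulphur-dioxide contribution → 0.784 μm/a
  chloride contribution → 0.6228 μm/a
  total first-year rate 1.407 μm/a
  mass loss = 1.407 μm/a × 8.96 g/cm³ = 12.61 g·m⁻²·a⁻¹
carbon steel: temperature factor f = -0.054·(1.5) = -0.0810
  sulphur-dioxide contribution → 26.46 μm/a
  chloride contribution → 12.67 μm/a
  ⇒ r_corr(carbon steel) = 39.13 μm/a
  mass loss = 39.13 μm/a × 7.85 g/cm³ = 307.2 g·m⁻²·a⁻¹
zinc: T>10 °C ⇒ hinge -0.071·(11.5−10) = -0.1065
  sulphur-dioxide contribution → 1.116 μm/a
  chloride contribution → 0.4698 μm/a
  total first-year rate 1.586 μm/a
  mass loss = 1.586 μm/a × 7.14 g/cm³ = 11.32 g·m⁻²·a⁻¹
Ordering by g·m⁻²·a⁻¹: carbon steel (307) > copper (12.6) > zinc (11.3)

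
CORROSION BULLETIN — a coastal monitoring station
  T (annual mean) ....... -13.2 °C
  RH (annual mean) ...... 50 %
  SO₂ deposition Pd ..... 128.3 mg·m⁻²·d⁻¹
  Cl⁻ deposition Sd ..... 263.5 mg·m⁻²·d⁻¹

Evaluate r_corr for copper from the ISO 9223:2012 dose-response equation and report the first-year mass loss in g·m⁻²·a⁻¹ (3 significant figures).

copper: f(T) = +0.126·(T−10) [T≤10 °C] = -2.9232
  sulphur-dioxide contribution → 0.01923 μm/a
  chloride contribution → 0.1463 μm/a
  total first-year rate 0.1655 μm/a
Convert to mass loss: 0.1655 μm/a × 8.96 g/cm³ = 1.483 g·m⁻²·a⁻¹

r_corr = 1.48 g·m⁻²·a⁻¹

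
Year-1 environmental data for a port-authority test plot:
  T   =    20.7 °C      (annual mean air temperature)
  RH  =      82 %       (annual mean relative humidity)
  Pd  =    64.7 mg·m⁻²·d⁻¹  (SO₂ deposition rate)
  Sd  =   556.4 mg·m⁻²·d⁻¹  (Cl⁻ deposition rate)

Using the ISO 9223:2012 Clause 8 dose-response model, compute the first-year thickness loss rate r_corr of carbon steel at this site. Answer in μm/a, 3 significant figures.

carbon steel: temperature factor f = -0.054·(10.7) = -0.5778
  sulphur-dioxide contribution → 44.77 μm/a
  chloride contribution → 176 μm/a
  total first-year rate 220.8 μm/a

r_corr = 221 μm/a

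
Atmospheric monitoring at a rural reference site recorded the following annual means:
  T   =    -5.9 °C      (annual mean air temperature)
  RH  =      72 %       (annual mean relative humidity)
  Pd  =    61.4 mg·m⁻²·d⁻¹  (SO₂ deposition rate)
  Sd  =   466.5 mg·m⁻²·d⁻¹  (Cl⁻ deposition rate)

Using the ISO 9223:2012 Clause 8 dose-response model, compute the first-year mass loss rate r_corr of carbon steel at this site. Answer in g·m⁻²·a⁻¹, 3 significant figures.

r_corr = 353 g·m⁻²·a⁻¹

carbon steel: f(T) = +0.150·(T−10) [T≤10 °C] = -2.3850
  sulphur-dioxide contribution → 5.853 μm/a
  chloride contribution → 39.15 μm/a
  total first-year rate 45 μm/a
Convert to mass loss: 45 μm/a × 7.85 g/cm³ = 353.2 g·m⁻²·a⁻¹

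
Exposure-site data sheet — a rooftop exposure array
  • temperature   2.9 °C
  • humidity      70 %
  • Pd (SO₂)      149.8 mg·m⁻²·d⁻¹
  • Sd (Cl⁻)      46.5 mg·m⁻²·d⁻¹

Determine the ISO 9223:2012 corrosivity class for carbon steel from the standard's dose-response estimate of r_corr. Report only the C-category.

C3

carbon steel: T≤10 °C ⇒ hinge +0.150·(2.9−10) = -1.0650
  sulphur-dioxide contribution → 33.48 μm/a
  chloride contribution → 12.47 μm/a
  ⇒ r_corr(carbon steel) = 45.95 μm/a
ISO 9223 Table 2 (carbon steel): 25 < 45.9 ≤ 50 μm/a ⇒ C3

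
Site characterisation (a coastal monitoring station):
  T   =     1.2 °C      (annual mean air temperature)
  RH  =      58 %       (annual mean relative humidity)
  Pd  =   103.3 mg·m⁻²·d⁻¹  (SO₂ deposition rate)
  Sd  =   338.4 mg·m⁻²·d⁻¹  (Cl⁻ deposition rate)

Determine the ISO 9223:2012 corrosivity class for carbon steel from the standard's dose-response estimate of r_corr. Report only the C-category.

carbon steel: temperature factor f = +0.150·(-8.8) = -1.3200
  sulphur-dioxide contribution → 16.82 μm/a
  chloride contribution → 26.85 μm/a
  ⇒ r_corr(carbon steel) = 43.67 μm/a
43.7 μm/a falls in (25, 50] for carbon steel → category C3

C3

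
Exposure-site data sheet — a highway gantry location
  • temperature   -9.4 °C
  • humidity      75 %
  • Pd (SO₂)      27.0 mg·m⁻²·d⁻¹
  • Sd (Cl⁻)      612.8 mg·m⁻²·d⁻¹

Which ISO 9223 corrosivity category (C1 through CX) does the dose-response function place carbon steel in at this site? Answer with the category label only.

carbon steel: f(T) = +0.150·(T−10) [T≤10 °C] = -2.9100
  sulphur-dioxide contribution → 2.398 μm/a
  chloride contribution → 44.5 μm/a
  ⇒ r_corr(carbon steel) = 46.89 μm/a
ISO 9223 Table 2 (carbon steel): 25 < 46.9 ≤ 50 μm/a ⇒ C3

C3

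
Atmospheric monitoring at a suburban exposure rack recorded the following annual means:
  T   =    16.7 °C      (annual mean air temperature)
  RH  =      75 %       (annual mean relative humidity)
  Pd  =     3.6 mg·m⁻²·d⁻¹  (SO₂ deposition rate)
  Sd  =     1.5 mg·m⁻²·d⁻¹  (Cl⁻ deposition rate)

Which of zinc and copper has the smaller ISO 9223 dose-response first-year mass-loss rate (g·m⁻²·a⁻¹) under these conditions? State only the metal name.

zinc: f(T) = -0.071·(T−10) [T>10 °C] = -0.4757
  SO₂ term: 0.0129·3.6^0.44·exp(0.046·75-0.4757) = 0.4437
  Sd branch = 0.0175·Sd^0.57·e^(0.008·RH+0.085·T) = 0.1661 μm/a
  r_corr = 0.4437 + 0.1661 = 0.6098 μm/a
  mass loss = 0.6098 μm/a × 7.14 g/cm³ = 4.354 g·m⁻²·a⁻¹
copper: f(T) = -0.080·(T−10) [T>10 °C] = -0.5360
  Pd branch = 0.0053·Pd^0.26·e^(0.059·RH+f) = 0.3613 μm/a
  Cl⁻ term: 0.01025·1.5^0.27·exp(0.036·75+0.049·16.7) = 0.3857
  r_corr = 0.3613 + 0.3857 = 0.747 μm/a
  mass loss = 0.747 μm/a × 8.96 g/cm³ = 6.693 g·m⁻²·a⁻¹
Ordering by g·m⁻²·a⁻¹: copper (6.69) > zinc (4.35)

zinc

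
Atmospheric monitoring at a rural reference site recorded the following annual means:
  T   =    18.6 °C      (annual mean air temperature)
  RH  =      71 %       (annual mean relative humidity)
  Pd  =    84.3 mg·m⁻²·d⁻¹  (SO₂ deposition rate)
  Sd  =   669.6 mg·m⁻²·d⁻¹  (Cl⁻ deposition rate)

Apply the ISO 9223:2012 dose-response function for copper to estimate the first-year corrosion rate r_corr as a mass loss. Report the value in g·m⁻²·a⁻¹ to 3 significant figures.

r_corr = 22.0 g·m⁻²·a⁻¹

copper: T>10 °C ⇒ hinge -0.080·(18.6−10) = -0.6880
  Pd branch = 0.0053·Pd^0.26·e^(0.059·RH+f) = 0.5565 μm/a
  Cl⁻ term: 0.01025·669.6^0.27·exp(0.036·71+0.049·18.6) = 1.904
  sum: 0.5565 + 1.904 → r_corr = 2.46 μm/a
Convert to mass loss: 2.46 μm/a × 8.96 g/cm³ = 22.04 g·m⁻²·a⁻¹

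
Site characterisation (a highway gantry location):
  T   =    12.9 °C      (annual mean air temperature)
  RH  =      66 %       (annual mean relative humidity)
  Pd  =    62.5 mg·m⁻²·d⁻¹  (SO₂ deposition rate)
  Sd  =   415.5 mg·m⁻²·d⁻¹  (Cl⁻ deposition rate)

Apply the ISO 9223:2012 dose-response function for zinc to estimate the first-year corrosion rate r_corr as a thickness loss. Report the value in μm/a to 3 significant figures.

r_corr = 4.11 μm/a

zinc: f(T) = -0.071·(T−10) [T>10 °C] = -0.2059
  SO₂ term: 0.0129·62.5^0.44·exp(0.046·66-0.2059) = 1.349
  Sd branch = 0.0175·Sd^0.57·e^(0.008·RH+0.085·T) = 2.761 μm/a
  r_corr = 1.349 + 2.761 = 4.11 μm/a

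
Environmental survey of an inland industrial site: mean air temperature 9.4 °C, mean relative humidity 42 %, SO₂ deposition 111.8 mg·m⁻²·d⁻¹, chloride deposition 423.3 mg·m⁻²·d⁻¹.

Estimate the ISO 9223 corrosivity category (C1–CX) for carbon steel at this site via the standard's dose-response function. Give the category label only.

C4

carbon steel: f(T) = +0.150·(T−10) [T≤10 °C] = -0.0900
  SO₂ term: 1.77·111.8^0.52·exp(0.02·42-0.0900) = 43.54
  Cl⁻ term: 0.102·423.3^0.62·exp(0.033·42+0.04·9.4) = 25.26
  r_corr = 43.54 + 25.26 = 68.79 μm/a
Category bounds: 50…80 μm/a bracket r_corr ⇒ C4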